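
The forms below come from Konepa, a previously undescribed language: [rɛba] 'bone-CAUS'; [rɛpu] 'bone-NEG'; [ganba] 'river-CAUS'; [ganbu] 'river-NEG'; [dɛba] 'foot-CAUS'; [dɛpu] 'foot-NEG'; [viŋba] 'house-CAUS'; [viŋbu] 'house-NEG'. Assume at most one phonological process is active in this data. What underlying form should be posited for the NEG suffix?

/-pu/

The NEG morpheme has two allomorphs, [-bu] and [-pu].
The CAUS suffix, which begins with [b], is invariant after every stem; so [b] is not altered by any rule here.
So the underlying form is /-pu/, and voiceless stops become voiced after a nasal.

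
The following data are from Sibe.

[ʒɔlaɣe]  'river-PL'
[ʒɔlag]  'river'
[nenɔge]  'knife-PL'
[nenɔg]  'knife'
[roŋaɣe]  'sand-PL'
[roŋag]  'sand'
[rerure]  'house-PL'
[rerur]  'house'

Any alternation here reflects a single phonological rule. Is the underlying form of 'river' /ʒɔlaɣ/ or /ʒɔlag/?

'river' shows [ɣ] ~ [g] at the end of the stem ([ʒɔlaɣe] vs [ʒɔlag]).
If /g/ were underlying and a rule turned it into [ɣ] before the PL suffix, 'knife' would also alternate; but it has [g] in both [nenɔge] and [nenɔg].
So /ɣ/ is underlying, and a rule of word-final hardening — voiced fricatives become stops word-finally — gives [g].

/ʒɔlaɣ/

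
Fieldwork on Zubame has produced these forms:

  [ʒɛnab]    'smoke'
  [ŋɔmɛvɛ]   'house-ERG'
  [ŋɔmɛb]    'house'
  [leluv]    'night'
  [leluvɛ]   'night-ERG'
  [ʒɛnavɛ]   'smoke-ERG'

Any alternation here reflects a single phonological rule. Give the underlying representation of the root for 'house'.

The stem for 'house' ends in [b] in [ŋɔmɛb] but [v] in [ŋɔmɛvɛ].
The stem 'night' ([leluv], [leluvɛ]) shows [v] unchanged in both environments, so [v] cannot be basic with [b] derived in isolation.
Therefore /b/ is basic and [v] is derived by intervocalic spirantization (voiced stops become fricatives between vowels).
So 'house' = /ŋɔmɛb/.

/ŋɔmɛb/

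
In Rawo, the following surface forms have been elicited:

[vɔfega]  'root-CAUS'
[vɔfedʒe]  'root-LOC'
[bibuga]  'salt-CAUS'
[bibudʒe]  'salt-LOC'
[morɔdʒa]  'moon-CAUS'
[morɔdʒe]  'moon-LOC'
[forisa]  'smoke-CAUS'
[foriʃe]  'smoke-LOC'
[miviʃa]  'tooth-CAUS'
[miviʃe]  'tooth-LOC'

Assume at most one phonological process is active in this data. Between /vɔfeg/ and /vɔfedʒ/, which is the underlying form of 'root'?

/vɔfeg/

The root 'root' surfaces as [vɔfega] and [vɔfedʒe], with a stem-final [g] ~ [dʒ] alternation.
Compare 'moon', with invariant [dʒ] in [morɔdʒa] and [morɔdʒe]: an analysis with underlying /dʒ/ and a rule producing [g] before the CAUS suffix would wrongly predict alternation here too.
Therefore /g/ is basic and [dʒ] is derived by palatalization before a front vowel (/g/ and /s/ become palato-alveolar [dʒ] and [ʃ] before a front vowel).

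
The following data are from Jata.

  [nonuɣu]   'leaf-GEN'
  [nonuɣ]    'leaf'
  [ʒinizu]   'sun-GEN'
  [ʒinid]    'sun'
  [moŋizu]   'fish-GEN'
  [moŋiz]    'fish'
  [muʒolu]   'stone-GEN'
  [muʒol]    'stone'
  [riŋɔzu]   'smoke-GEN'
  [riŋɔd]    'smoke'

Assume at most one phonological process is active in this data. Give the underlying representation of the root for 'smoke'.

/riŋɔd/

In [riŋɔzu] and [riŋɔd] the final segment of 'smoke' alternates: [z] ~ [d].
If /z/ were underlying and a rule turned it into [d] in isolation, 'fish' would also alternate; but it has [z] in both [moŋizu] and [moŋiz].
So /d/ is underlying, and a rule of intervocalic spirantization — voiced stops become fricatives between vowels — gives [z].
The underlying form of 'smoke' is therefore /riŋɔd/.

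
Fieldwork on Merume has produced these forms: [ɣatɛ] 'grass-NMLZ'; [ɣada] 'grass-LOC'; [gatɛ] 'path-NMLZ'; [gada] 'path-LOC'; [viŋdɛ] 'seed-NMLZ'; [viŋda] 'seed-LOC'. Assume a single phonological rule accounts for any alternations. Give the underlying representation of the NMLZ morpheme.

The NMLZ morpheme has two allomorphs, [-dɛ] and [-tɛ].
By contrast the LOC suffix keeps its initial [d] throughout — that segment must be underlying.
The NMLZ suffix is therefore /-tɛ/ underlyingly, with post-nasal voicing: voiceless stops become voiced after a nasal.

/-tɛ/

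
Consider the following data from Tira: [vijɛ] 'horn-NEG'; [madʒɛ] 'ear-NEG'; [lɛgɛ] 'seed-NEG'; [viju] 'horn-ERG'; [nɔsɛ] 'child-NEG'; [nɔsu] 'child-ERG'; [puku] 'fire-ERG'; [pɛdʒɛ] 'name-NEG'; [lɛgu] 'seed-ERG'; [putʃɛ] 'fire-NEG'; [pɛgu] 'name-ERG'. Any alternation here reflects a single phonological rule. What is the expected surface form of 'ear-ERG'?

[magu]

The stem for 'name' ends in [g] in [pɛgu] but [dʒ] in [pɛdʒɛ].
The stem 'seed' ([lɛgu], [lɛgɛ]) shows [g] unchanged in both environments, so [g] cannot be basic with [dʒ] derived before the NEG suffix.
So /dʒ/ is underlying, and a rule of depalatalization — palato-alveolar /tʃ/ and /dʒ/ become [k] and [g] when no front vowel follows — gives [g].
From [madʒɛ] the stem 'ear' is /madʒ/; when no front vowel follows this yields [magu].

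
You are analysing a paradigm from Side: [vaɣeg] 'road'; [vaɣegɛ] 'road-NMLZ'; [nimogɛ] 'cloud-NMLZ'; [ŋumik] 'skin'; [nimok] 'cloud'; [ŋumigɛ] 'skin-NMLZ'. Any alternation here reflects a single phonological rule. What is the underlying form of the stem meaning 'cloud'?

In [nimok] and [nimogɛ] the final segment of 'cloud' alternates: [k] ~ [g].
The stem 'road' ([vaɣeg], [vaɣegɛ]) shows [g] unchanged in both environments, so [g] cannot be basic with [k] derived in isolation.
The underlying segment must be /k/; voiceless stops become voiced between vowels, yielding [g] there.

/nimok/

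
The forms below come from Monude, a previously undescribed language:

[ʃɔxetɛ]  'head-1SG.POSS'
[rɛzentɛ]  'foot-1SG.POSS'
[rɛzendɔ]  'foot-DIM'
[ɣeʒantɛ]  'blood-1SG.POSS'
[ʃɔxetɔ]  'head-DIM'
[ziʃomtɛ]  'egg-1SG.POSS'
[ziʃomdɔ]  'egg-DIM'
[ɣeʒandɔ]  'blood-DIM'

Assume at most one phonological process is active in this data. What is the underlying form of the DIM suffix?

/-dɔ/

The DIM suffix surfaces as [-dɔ] and [-tɔ], depending on the final segment of the stem.
The 1SG.POSS suffix, which begins with [t], is invariant after every stem; so [t] is not altered by any rule here.
The DIM suffix is therefore /-dɔ/ underlyingly, with post-vocalic devoicing: voiced stops become voiceless after a vowel.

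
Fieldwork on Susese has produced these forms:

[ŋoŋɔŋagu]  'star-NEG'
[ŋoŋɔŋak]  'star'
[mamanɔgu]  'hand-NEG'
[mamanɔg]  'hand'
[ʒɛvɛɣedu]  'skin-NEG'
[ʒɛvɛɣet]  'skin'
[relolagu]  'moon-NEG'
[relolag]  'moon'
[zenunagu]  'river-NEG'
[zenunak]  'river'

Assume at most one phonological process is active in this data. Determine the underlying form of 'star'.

The stem for 'star' ends in [g] in [ŋoŋɔŋagu] but [k] in [ŋoŋɔŋak].
If /g/ were underlying and a rule turned it into [k] in isolation, 'hand' would also alternate; but it has [g] in both [mamanɔgu] and [mamanɔg].
So /k/ is underlying, and a rule of intervocalic voicing — voiceless stops become voiced between vowels — gives [g].
The underlying form of 'star' is therefore /ŋoŋɔŋak/.

/ŋoŋɔŋak/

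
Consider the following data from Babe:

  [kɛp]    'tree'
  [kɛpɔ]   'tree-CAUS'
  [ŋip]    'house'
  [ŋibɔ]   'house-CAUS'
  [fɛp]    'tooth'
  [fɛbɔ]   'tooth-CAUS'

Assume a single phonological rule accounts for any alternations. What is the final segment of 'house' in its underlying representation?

/b/

'house' shows [p] ~ [b] at the end of the stem ([ŋip] vs [ŋibɔ]).
If /p/ were underlying and a rule turned it into [b] before the CAUS suffix, 'tree' would also alternate; but it has [p] in both [kɛp] and [kɛpɔ].
The underlying segment must be /b/; voiced obstruents become voiceless word-finally, yielding [p] there.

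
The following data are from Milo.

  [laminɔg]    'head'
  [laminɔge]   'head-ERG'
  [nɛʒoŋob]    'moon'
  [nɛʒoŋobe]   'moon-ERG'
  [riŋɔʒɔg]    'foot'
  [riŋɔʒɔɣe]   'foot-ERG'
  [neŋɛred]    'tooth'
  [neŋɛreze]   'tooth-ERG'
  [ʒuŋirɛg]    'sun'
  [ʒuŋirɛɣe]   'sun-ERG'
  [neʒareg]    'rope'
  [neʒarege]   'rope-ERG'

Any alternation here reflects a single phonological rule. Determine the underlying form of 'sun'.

The root 'sun' surfaces as [ʒuŋirɛg] and [ʒuŋirɛɣe], with a stem-final [g] ~ [ɣ] alternation.
But 'rope' keeps [g] in both environments ([neʒareg], [neʒarege]), so there is no rule changing /g/ to [ɣ] before the ERG suffix.
Therefore /ɣ/ is basic and [g] is derived by word-final hardening (voiced fricatives become stops word-finally).
So 'sun' = /ʒuŋirɛɣ/.

/ʒuŋirɛɣ/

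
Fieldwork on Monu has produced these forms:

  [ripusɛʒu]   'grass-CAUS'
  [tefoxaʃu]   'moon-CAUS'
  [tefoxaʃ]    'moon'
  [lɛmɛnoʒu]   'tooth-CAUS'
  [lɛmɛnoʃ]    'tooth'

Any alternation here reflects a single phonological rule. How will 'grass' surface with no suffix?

In [lɛmɛnoʒu] and [lɛmɛnoʃ] the final segment of 'tooth' alternates: [ʒ] ~ [ʃ].
But 'moon' keeps [ʃ] in both environments ([tefoxaʃu], [tefoxaʃ]), so there is no rule changing /ʃ/ to [ʒ] before the CAUS suffix.
The underlying segment must be /ʒ/; voiced obstruents become voiceless word-finally, yielding [ʃ] there.
The one attested form of 'grass', [ripusɛʒu], shows underlying /ripusɛʒ/. Applying the same rule word-finally gives [ripusɛʃ].

[ripusɛʃ]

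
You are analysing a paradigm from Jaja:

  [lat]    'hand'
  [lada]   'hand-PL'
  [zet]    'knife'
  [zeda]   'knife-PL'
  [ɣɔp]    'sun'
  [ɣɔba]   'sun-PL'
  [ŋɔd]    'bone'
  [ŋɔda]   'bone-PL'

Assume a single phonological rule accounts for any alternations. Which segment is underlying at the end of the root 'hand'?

/t/

In [lat] and [lada] the final segment of 'hand' alternates: [t] ~ [d].
The stem 'bone' ([ŋɔd], [ŋɔda]) shows [d] unchanged in both environments, so [d] cannot be basic with [t] derived in isolation.
The underlying segment must be /t/; voiceless stops become voiced between vowels, yielding [d] there.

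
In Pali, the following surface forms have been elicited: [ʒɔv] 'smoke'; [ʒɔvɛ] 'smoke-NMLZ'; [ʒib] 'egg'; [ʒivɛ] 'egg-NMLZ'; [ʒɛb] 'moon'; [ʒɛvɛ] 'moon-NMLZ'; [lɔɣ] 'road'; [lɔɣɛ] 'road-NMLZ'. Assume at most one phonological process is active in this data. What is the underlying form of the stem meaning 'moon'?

In [ʒɛb] and [ʒɛvɛ] the final segment of 'moon' alternates: [b] ~ [v].
But 'smoke' keeps [v] in both environments ([ʒɔv], [ʒɔvɛ]), so there is no rule changing /v/ to [b] in isolation.
The alternation reflects intervocalic spirantization: voiced stops become fricatives between vowels. /b/ is underlying.

/ʒɛb/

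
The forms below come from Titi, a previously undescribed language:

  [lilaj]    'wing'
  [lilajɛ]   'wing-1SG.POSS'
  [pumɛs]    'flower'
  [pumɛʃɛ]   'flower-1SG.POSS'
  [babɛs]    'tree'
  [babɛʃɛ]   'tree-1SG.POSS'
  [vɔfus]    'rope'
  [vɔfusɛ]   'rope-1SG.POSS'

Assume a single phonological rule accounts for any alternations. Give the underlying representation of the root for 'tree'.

'tree' shows [s] ~ [ʃ] at the end of the stem ([babɛs] vs [babɛʃɛ]).
Compare 'rope', with invariant [s] in [vɔfus] and [vɔfusɛ]: an analysis with underlying /s/ and a rule producing [ʃ] before the 1SG.POSS suffix would wrongly predict alternation here too.
Therefore /ʃ/ is basic and [s] is derived by depalatalization (palato-alveolar /ʃ/ becomes [s] when no front vowel follows).
Hence 'tree' is /babɛʃ/ underlyingly.

/babɛʃ/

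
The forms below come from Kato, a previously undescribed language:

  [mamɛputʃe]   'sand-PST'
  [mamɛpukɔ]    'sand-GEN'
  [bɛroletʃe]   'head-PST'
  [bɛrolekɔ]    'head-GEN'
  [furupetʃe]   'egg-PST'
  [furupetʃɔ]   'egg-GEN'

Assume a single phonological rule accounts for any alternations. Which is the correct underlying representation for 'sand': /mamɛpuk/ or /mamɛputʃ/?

In [mamɛputʃe] and [mamɛpukɔ] the final segment of 'sand' alternates: [tʃ] ~ [k].
Compare 'egg', with invariant [tʃ] in [furupetʃe] and [furupetʃɔ]: an analysis with underlying /tʃ/ and a rule producing [k] before the GEN suffix would wrongly predict alternation here too.
Therefore /k/ is basic and [tʃ] is derived by palatalization before a front vowel (/k/ becomes palato-alveolar [tʃ] before a front vowel).

/mamɛpuk/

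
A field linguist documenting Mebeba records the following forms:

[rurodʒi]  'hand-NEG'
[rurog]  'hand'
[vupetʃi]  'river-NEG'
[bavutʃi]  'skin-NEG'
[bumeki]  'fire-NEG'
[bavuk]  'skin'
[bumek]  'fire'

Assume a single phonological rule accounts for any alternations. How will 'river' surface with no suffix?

In [bavuk] and [bavutʃi] the final segment of 'skin' alternates: [k] ~ [tʃ].
But 'fire' keeps [k] in both environments ([bumek], [bumeki]), so there is no rule changing /k/ to [tʃ] before the NEG suffix.
So /tʃ/ is underlying, and a rule of depalatalization — palato-alveolar /tʃ/ and /dʒ/ become [k] and [g] when no front vowel follows — gives [k].
The one attested form of 'river', [vupetʃi], shows underlying /vupetʃ/. Applying the same rule when no front vowel follows gives [vupek].

[vupek]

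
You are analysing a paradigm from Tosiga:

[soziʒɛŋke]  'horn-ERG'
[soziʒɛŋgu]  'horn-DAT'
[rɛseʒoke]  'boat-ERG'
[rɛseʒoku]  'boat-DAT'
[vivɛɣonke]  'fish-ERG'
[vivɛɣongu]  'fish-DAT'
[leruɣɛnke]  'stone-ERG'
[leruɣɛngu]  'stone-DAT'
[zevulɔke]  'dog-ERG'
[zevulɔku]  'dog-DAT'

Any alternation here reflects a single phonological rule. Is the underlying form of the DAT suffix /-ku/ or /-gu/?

The DAT suffix surfaces as [-gu] and [-ku], depending on the final segment of the stem.
The ERG suffix, which begins with [k], is invariant after every stem; so [k] is not altered by any rule here.
So the underlying form is /-gu/, and voiced stops become voiceless after a vowel.

/-gu/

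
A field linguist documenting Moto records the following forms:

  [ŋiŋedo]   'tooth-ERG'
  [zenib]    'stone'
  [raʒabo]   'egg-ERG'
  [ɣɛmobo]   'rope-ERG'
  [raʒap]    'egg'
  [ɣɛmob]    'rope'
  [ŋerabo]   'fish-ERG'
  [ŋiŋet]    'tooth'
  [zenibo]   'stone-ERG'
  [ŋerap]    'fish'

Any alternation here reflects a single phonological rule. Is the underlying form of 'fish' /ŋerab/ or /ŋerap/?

'fish' shows [p] ~ [b] at the end of the stem ([ŋerap] vs [ŋerabo]).
Compare 'rope', with invariant [b] in [ɣɛmob] and [ɣɛmobo]: an analysis with underlying /b/ and a rule producing [p] in isolation would wrongly predict alternation here too.
The underlying segment must be /p/; voiceless stops become voiced between vowels, yielding [b] there.

/ŋerap/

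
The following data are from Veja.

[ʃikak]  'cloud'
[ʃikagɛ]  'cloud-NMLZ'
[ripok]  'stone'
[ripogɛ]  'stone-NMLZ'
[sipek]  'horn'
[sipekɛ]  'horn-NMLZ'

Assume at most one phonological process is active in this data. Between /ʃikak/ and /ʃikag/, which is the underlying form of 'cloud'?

The stem for 'cloud' ends in [k] in [ʃikak] but [g] in [ʃikagɛ].
Compare 'horn', with invariant [k] in [sipek] and [sipekɛ]: an analysis with underlying /k/ and a rule producing [g] before the NMLZ suffix would wrongly predict alternation here too.
The underlying segment must be /g/; voiced obstruents become voiceless word-finally, yielding [k] there.

/ʃikag/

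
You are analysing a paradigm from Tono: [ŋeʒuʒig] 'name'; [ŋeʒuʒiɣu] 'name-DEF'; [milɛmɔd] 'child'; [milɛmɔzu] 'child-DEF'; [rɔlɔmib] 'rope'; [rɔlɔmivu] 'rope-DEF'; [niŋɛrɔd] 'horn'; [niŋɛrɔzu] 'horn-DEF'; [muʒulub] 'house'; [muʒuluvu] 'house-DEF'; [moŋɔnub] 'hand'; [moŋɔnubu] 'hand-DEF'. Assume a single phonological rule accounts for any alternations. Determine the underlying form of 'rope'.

/rɔlɔmiv/

In [rɔlɔmib] and [rɔlɔmivu] the final segment of 'rope' alternates: [b] ~ [v].
The stem 'hand' ([moŋɔnub], [moŋɔnubu]) shows [b] unchanged in both environments, so [b] cannot be basic with [v] derived before the DEF suffix.
So /v/ is underlying, and a rule of word-final hardening — voiced fricatives become stops word-finally — gives [b].
The underlying form of 'rope' is therefore /rɔlɔmiv/.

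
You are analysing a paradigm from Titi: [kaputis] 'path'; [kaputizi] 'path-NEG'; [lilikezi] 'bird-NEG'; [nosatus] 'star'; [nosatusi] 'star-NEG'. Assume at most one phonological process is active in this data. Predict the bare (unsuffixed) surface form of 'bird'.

[lilikes]

'path' shows [s] ~ [z] at the end of the stem ([kaputis] vs [kaputizi]).
Compare 'star', with invariant [s] in [nosatus] and [nosatusi]: an analysis with underlying /s/ and a rule producing [z] before the NEG suffix would wrongly predict alternation here too.
The underlying segment must be /z/; voiced obstruents become voiceless word-finally, yielding [s] there.
From [lilikezi] the stem 'bird' is /lilikez/; word-finally this yields [lilikes].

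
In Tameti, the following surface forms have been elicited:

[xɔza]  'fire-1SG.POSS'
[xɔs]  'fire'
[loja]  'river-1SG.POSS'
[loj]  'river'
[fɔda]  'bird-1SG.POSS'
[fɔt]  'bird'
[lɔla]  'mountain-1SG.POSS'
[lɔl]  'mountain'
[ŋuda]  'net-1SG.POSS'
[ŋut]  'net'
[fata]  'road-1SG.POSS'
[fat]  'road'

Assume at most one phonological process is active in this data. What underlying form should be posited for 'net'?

The stem for 'net' ends in [d] in [ŋuda] but [t] in [ŋut].
Compare 'road', with invariant [t] in [fata] and [fat]: an analysis with underlying /t/ and a rule producing [d] before the 1SG.POSS suffix would wrongly predict alternation here too.
Therefore /d/ is basic and [t] is derived by word-final obstruent devoicing (voiced obstruents become voiceless word-finally).
The underlying form of 'net' is therefore /ŋud/.

/ŋud/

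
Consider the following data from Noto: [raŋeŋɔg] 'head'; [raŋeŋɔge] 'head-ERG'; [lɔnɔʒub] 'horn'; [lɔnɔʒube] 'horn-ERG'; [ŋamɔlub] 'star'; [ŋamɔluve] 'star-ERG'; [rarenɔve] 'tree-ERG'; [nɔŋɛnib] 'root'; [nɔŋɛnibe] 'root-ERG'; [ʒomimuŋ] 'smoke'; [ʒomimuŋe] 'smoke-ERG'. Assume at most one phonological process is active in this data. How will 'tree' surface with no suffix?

[rarenɔb]

The root 'star' surfaces as [ŋamɔlub] and [ŋamɔluve], with a stem-final [b] ~ [v] alternation.
Compare 'horn', with invariant [b] in [lɔnɔʒub] and [lɔnɔʒube]: an analysis with underlying /b/ and a rule producing [v] before the ERG suffix would wrongly predict alternation here too.
So /v/ is underlying, and a rule of word-final hardening — voiced fricatives become stops word-finally — gives [b].
From [rarenɔve] the stem 'tree' is /rarenɔv/; word-finally this yields [rarenɔb].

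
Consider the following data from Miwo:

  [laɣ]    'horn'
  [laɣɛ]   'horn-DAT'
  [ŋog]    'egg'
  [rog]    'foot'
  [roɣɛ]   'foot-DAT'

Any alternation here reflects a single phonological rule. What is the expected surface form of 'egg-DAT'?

[ŋoɣɛ]

The root 'foot' surfaces as [rog] and [roɣɛ], with a stem-final [g] ~ [ɣ] alternation.
If /ɣ/ were underlying and a rule turned it into [g] in isolation, 'horn' would also alternate; but it has [ɣ] in both [laɣ] and [laɣɛ].
The underlying segment must be /g/; voiced stops become fricatives between vowels, yielding [ɣ] there.
From [ŋog] the stem 'egg' is /ŋog/; between vowels this yields [ŋoɣɛ].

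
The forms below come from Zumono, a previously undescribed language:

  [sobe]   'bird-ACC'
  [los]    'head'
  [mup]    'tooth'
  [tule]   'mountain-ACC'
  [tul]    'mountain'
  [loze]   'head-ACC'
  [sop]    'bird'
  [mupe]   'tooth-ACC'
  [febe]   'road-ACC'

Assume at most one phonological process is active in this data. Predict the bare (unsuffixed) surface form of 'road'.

[fep]

In [sobe] and [sop] the final segment of 'bird' alternates: [b] ~ [p].
If /p/ were underlying and a rule turned it into [b] before the ACC suffix, 'tooth' would also alternate; but it has [p] in both [mupe] and [mup].
So /b/ is underlying, and a rule of word-final obstruent devoicing — voiced obstruents become voiceless word-finally — gives [p].
The one attested form of 'road', [febe], shows underlying /feb/. Applying the same rule word-finally gives [fep].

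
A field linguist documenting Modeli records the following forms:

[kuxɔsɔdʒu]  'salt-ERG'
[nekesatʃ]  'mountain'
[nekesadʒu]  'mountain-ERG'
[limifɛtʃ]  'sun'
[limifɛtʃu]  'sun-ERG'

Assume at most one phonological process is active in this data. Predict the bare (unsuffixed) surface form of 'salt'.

The stem for 'mountain' ends in [tʃ] in [nekesatʃ] but [dʒ] in [nekesadʒu].
Compare 'sun', with invariant [tʃ] in [limifɛtʃ] and [limifɛtʃu]: an analysis with underlying /tʃ/ and a rule producing [dʒ] before the ERG suffix would wrongly predict alternation here too.
Therefore /dʒ/ is basic and [tʃ] is derived by word-final obstruent devoicing (voiced obstruents become voiceless word-finally).
The one attested form of 'salt', [kuxɔsɔdʒu], shows underlying /kuxɔsɔdʒ/. Applying the same rule word-finally gives [kuxɔsɔtʃ].

[kuxɔsɔtʃ]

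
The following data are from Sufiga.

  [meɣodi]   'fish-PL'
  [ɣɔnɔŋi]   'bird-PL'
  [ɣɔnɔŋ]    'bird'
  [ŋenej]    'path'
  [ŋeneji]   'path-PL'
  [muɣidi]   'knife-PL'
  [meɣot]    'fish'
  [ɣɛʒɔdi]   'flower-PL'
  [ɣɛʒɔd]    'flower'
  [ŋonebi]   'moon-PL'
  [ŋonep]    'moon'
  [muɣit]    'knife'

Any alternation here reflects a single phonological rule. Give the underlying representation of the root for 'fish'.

/meɣot/

The root 'fish' surfaces as [meɣodi] and [meɣot], with a stem-final [d] ~ [t] alternation.
If /d/ were underlying and a rule turned it into [t] in isolation, 'flower' would also alternate; but it has [d] in both [ɣɛʒɔdi] and [ɣɛʒɔd].
So /t/ is underlying, and a rule of intervocalic voicing — voiceless stops become voiced between vowels — gives [d].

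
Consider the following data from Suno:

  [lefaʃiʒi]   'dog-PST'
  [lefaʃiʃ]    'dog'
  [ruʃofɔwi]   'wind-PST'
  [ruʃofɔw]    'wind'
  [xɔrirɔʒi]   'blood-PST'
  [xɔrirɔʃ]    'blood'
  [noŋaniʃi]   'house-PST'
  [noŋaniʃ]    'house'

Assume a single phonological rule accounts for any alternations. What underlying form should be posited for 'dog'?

In [lefaʃiʒi] and [lefaʃiʃ] the final segment of 'dog' alternates: [ʒ] ~ [ʃ].
The stem 'house' ([noŋaniʃi], [noŋaniʃ]) shows [ʃ] unchanged in both environments, so [ʃ] cannot be basic with [ʒ] derived before the PST suffix.
So /ʒ/ is underlying, and a rule of word-final obstruent devoicing — voiced obstruents become voiceless word-finally — gives [ʃ].

/lefaʃiʒ/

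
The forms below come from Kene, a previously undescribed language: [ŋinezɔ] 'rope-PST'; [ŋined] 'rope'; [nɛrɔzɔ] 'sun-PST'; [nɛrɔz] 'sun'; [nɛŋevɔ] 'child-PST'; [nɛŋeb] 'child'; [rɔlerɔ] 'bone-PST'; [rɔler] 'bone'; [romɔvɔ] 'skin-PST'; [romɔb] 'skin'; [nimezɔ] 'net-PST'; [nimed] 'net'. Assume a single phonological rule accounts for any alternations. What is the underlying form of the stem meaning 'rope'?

The stem for 'rope' ends in [z] in [ŋinezɔ] but [d] in [ŋined].
Compare 'sun', with invariant [z] in [nɛrɔzɔ] and [nɛrɔz]: an analysis with underlying /z/ and a rule producing [d] in isolation would wrongly predict alternation here too.
The underlying segment must be /d/; voiced stops become fricatives between vowels, yielding [z] there.

/ŋined/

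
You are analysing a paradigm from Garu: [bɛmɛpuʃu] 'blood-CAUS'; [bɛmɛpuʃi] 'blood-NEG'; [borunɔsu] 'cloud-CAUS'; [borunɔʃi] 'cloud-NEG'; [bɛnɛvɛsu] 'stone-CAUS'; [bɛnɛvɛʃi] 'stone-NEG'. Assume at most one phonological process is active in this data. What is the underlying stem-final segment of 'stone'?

In [bɛnɛvɛsu] and [bɛnɛvɛʃi] the final segment of 'stone' alternates: [s] ~ [ʃ].
But 'blood' keeps [ʃ] in both environments ([bɛmɛpuʃu], [bɛmɛpuʃi]), so there is no rule changing /ʃ/ to [s] before the CAUS suffix.
The underlying segment must be /s/; /s/ becomes palato-alveolar [ʃ] before a front vowel, yielding [ʃ] there.

/s/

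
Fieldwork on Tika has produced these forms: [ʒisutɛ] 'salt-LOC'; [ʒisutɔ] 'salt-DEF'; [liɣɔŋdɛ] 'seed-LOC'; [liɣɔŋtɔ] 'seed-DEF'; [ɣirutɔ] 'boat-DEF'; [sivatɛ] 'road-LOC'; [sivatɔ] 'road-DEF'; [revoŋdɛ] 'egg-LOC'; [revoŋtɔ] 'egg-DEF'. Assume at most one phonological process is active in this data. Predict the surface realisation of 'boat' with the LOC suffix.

[ɣirutɛ]

The LOC morpheme has two allomorphs, [-dɛ] and [-tɛ].
By contrast the DEF suffix keeps its initial [t] throughout — that segment must be underlying.
The LOC suffix is therefore /-dɛ/ underlyingly, with post-vocalic devoicing: voiced stops become voiceless after a vowel.
After 'boat', which ends in a vowel, the suffix surfaces as [-tɛ], giving [ɣirutɛ].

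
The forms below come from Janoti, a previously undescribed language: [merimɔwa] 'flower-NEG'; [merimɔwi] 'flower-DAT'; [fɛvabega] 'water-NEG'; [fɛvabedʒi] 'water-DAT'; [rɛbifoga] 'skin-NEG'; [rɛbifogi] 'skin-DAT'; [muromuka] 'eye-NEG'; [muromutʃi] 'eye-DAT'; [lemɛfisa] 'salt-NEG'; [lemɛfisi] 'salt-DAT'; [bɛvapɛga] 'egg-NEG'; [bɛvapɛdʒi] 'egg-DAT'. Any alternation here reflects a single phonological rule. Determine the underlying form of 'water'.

The stem for 'water' ends in [g] in [fɛvabega] but [dʒ] in [fɛvabedʒi].
Compare 'skin', with invariant [g] in [rɛbifoga] and [rɛbifogi]: an analysis with underlying /g/ and a rule producing [dʒ] before the DAT suffix would wrongly predict alternation here too.
The alternation reflects depalatalization: palato-alveolar /tʃ/ and /dʒ/ become [k] and [g] when no front vowel follows. /dʒ/ is underlying.
So 'water' = /fɛvabedʒ/.

/fɛvabedʒ/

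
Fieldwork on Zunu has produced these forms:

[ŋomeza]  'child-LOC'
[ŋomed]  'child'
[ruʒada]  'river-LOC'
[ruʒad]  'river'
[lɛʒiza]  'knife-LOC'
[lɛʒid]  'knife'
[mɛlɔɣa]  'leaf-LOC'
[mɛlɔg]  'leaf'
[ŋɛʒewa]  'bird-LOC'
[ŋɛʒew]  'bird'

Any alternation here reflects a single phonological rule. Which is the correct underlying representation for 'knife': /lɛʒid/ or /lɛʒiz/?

The root 'knife' surfaces as [lɛʒiza] and [lɛʒid], with a stem-final [z] ~ [d] alternation.
If /d/ were underlying and a rule turned it into [z] before the LOC suffix, 'river' would also alternate; but it has [d] in both [ruʒada] and [ruʒad].
Therefore /z/ is basic and [d] is derived by word-final hardening (voiced fricatives become stops word-finally).

/lɛʒiz/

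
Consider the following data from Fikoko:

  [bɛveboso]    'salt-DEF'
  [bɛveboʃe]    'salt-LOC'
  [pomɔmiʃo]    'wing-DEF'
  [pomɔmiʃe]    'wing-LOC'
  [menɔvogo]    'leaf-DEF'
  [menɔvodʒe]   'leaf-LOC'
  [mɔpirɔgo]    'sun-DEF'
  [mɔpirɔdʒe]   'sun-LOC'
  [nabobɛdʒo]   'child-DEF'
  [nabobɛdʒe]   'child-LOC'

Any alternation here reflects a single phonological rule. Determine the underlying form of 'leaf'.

/menɔvog/

'leaf' shows [g] ~ [dʒ] at the end of the stem ([menɔvogo] vs [menɔvodʒe]).
The stem 'child' ([nabobɛdʒo], [nabobɛdʒe]) shows [dʒ] unchanged in both environments, so [dʒ] cannot be basic with [g] derived before the DEF suffix.
The alternation reflects palatalization before a front vowel: /g/ and /s/ become palato-alveolar [dʒ] and [ʃ] before a front vowel. /g/ is underlying.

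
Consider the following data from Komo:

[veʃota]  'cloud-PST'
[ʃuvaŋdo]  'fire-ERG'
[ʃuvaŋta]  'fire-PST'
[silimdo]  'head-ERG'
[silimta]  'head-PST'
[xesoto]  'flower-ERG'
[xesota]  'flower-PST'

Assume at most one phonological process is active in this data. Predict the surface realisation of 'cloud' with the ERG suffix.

[veʃoto]

The ERG suffix surfaces as [-do] and [-to], depending on the final segment of the stem.
By contrast the PST suffix keeps its initial [t] throughout — that segment must be underlying.
The ERG suffix is therefore /-do/ underlyingly, with post-vocalic devoicing: voiced stops become voiceless after a vowel.
After 'cloud', which ends in a vowel, the suffix surfaces as [-to], giving [veʃoto].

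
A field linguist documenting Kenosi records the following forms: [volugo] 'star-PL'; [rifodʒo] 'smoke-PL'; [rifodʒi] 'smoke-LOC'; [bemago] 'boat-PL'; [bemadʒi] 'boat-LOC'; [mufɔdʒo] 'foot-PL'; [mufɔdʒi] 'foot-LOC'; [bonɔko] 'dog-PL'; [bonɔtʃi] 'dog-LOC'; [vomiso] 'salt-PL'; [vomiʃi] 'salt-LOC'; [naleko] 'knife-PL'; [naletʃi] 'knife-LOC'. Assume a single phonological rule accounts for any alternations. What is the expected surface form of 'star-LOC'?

[voludʒi]

The root 'boat' surfaces as [bemago] and [bemadʒi], with a stem-final [g] ~ [dʒ] alternation.
The stem 'foot' ([mufɔdʒo], [mufɔdʒi]) shows [dʒ] unchanged in both environments, so [dʒ] cannot be basic with [g] derived before the PL suffix.
The underlying segment must be /g/; /k/, /g/ and /s/ become palato-alveolar [tʃ], [dʒ] and [ʃ] before a front vowel, yielding [dʒ] there.
From [volugo] the stem 'star' is /volug/; before a front vowel this yields [voludʒi].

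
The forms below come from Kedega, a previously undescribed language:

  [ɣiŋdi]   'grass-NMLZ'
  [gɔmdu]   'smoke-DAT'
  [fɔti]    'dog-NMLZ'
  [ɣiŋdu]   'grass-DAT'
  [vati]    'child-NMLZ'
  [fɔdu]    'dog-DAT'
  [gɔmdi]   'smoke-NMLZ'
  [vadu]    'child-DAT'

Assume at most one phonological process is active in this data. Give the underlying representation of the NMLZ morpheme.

The NMLZ suffix surfaces as [-di] and [-ti], depending on the final segment of the stem.
The DAT suffix, which begins with [d], is invariant after every stem; so [d] is not altered by any rule here.
The NMLZ suffix is therefore /-ti/ underlyingly, with post-nasal voicing: voiceless stops become voiced after a nasal.

/-ti/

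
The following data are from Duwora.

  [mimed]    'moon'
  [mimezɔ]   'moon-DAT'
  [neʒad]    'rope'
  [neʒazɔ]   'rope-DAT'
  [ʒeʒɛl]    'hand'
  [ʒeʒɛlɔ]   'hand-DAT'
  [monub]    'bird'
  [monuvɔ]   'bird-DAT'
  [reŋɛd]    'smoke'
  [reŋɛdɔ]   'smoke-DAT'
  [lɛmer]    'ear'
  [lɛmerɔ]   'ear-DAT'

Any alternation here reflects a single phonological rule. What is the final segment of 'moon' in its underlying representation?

'moon' shows [d] ~ [z] at the end of the stem ([mimed] vs [mimezɔ]).
Compare 'smoke', with invariant [d] in [reŋɛd] and [reŋɛdɔ]: an analysis with underlying /d/ and a rule producing [z] before the DAT suffix would wrongly predict alternation here too.
The alternation reflects word-final hardening: voiced fricatives become stops word-finally. /z/ is underlying.

/z/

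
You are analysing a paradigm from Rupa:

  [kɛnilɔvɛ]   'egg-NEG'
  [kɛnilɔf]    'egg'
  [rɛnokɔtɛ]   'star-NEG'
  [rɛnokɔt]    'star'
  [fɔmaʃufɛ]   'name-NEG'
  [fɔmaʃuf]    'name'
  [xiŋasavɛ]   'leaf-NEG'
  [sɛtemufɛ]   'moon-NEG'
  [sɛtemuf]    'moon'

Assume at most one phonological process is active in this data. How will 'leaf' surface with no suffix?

In [kɛnilɔvɛ] and [kɛnilɔf] the final segment of 'egg' alternates: [v] ~ [f].
Compare 'name', with invariant [f] in [fɔmaʃufɛ] and [fɔmaʃuf]: an analysis with underlying /f/ and a rule producing [v] before the NEG suffix would wrongly predict alternation here too.
The underlying segment must be /v/; voiced obstruents become voiceless word-finally, yielding [f] there.
The one attested form of 'leaf', [xiŋasavɛ], shows underlying /xiŋasav/. Applying the same rule word-finally gives [xiŋasaf].

[xiŋasaf]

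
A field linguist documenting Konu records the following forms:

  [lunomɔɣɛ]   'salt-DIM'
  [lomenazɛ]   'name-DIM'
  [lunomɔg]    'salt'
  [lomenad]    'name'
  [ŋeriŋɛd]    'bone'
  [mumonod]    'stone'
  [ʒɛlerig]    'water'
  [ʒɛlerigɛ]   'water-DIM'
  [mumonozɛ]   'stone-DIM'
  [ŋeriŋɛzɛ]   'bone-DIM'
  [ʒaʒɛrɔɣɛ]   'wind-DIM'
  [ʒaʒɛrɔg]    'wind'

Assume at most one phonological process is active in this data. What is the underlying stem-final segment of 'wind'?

'wind' shows [ɣ] ~ [g] at the end of the stem ([ʒaʒɛrɔɣɛ] vs [ʒaʒɛrɔg]).
Compare 'water', with invariant [g] in [ʒɛlerigɛ] and [ʒɛlerig]: an analysis with underlying /g/ and a rule producing [ɣ] before the DIM suffix would wrongly predict alternation here too.
The underlying segment must be /ɣ/; voiced fricatives become stops word-finally, yielding [g] there.

/ɣ/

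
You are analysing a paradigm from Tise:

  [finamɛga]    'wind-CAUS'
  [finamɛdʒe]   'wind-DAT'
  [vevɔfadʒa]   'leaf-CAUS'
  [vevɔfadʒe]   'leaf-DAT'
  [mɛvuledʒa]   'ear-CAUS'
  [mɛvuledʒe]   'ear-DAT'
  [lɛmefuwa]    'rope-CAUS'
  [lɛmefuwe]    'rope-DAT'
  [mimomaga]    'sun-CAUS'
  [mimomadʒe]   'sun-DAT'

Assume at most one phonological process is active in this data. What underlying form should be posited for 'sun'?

The stem for 'sun' ends in [g] in [mimomaga] but [dʒ] in [mimomadʒe].
The stem 'ear' ([mɛvuledʒa], [mɛvuledʒe]) shows [dʒ] unchanged in both environments, so [dʒ] cannot be basic with [g] derived before the CAUS suffix.
The alternation reflects palatalization before a front vowel: /g/ becomes palato-alveolar [dʒ] before a front vowel. /g/ is underlying.

/mimomag/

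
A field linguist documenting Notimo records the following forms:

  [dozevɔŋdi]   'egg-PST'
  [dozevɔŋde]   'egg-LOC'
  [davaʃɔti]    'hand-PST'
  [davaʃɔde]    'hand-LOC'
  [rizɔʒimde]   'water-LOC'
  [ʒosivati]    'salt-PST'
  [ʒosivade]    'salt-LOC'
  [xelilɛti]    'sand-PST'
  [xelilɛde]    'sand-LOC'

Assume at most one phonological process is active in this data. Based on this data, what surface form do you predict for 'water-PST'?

The PST morpheme has two allomorphs, [-di] and [-ti].
By contrast the LOC suffix keeps its initial [d] throughout — that segment must be underlying.
The PST suffix is therefore /-ti/ underlyingly, with post-nasal voicing: voiceless stops become voiced after a nasal.
After 'water', which ends in a nasal, the suffix surfaces as [-di], giving [rizɔʒimdi].

[rizɔʒimdi]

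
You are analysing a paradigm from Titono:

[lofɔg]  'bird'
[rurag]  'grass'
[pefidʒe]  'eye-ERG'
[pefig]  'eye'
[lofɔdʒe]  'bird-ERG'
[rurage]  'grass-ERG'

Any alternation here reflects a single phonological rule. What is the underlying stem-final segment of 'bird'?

/dʒ/

The stem for 'bird' ends in [g] in [lofɔg] but [dʒ] in [lofɔdʒe].
If /g/ were underlying and a rule turned it into [dʒ] before the ERG suffix, 'grass' would also alternate; but it has [g] in both [rurag] and [rurage].
So /dʒ/ is underlying, and a rule of depalatalization — palato-alveolar /dʒ/ becomes [g] when no front vowel follows — gives [g].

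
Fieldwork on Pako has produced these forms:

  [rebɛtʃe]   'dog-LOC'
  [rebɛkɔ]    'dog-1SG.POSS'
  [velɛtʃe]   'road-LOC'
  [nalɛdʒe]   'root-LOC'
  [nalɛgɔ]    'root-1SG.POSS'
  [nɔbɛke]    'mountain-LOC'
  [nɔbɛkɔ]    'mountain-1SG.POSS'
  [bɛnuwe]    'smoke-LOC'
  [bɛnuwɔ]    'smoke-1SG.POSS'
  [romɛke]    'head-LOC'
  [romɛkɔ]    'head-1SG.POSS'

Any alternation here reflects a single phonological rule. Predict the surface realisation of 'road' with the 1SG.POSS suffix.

The root 'dog' surfaces as [rebɛtʃe] and [rebɛkɔ], with a stem-final [tʃ] ~ [k] alternation.
But 'head' keeps [k] in both environments ([romɛke], [romɛkɔ]), so there is no rule changing /k/ to [tʃ] before the LOC suffix.
So /tʃ/ is underlying, and a rule of depalatalization — palato-alveolar /tʃ/ and /dʒ/ become [k] and [g] when no front vowel follows — gives [k].
The one attested form of 'road', [velɛtʃe], shows underlying /velɛtʃ/. Applying the same rule when no front vowel follows gives [velɛkɔ].

[velɛkɔ]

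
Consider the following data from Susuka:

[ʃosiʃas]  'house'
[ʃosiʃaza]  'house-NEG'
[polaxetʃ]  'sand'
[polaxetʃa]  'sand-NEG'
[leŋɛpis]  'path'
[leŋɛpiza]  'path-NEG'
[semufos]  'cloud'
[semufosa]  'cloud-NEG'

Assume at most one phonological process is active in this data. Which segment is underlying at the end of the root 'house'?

In [ʃosiʃas] and [ʃosiʃaza] the final segment of 'house' alternates: [s] ~ [z].
The stem 'cloud' ([semufos], [semufosa]) shows [s] unchanged in both environments, so [s] cannot be basic with [z] derived before the NEG suffix.
So /z/ is underlying, and a rule of word-final obstruent devoicing — voiced obstruents become voiceless word-finally — gives [s].

/z/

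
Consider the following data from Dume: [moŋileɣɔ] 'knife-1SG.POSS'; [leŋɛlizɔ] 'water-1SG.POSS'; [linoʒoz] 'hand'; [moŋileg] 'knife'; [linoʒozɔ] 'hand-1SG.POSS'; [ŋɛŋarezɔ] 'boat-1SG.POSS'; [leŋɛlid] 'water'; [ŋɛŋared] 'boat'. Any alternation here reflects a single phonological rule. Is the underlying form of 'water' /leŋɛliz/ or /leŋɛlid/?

/leŋɛlid/

'water' shows [z] ~ [d] at the end of the stem ([leŋɛlizɔ] vs [leŋɛlid]).
The stem 'hand' ([linoʒozɔ], [linoʒoz]) shows [z] unchanged in both environments, so [z] cannot be basic with [d] derived in isolation.
So /d/ is underlying, and a rule of intervocalic spirantization — voiced stops become fricatives between vowels — gives [z].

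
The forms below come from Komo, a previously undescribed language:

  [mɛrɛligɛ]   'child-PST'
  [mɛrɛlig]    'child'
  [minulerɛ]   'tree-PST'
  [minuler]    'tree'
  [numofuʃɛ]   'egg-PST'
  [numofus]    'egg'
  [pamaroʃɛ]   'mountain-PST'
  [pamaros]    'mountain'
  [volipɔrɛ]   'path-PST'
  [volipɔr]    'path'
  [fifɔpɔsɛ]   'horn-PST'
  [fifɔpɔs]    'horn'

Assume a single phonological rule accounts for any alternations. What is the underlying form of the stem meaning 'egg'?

'egg' shows [ʃ] ~ [s] at the end of the stem ([numofuʃɛ] vs [numofus]).
If /s/ were underlying and a rule turned it into [ʃ] before the PST suffix, 'horn' would also alternate; but it has [s] in both [fifɔpɔsɛ] and [fifɔpɔs].
The alternation reflects depalatalization: palato-alveolar /ʃ/ becomes [s] when no front vowel follows. /ʃ/ is underlying.

/numofuʃ/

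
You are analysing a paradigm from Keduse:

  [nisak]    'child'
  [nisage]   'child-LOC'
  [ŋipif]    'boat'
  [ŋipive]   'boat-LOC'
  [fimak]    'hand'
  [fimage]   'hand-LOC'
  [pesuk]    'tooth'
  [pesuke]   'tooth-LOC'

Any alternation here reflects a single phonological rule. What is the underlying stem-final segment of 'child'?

In [nisak] and [nisage] the final segment of 'child' alternates: [k] ~ [g].
Compare 'tooth', with invariant [k] in [pesuk] and [pesuke]: an analysis with underlying /k/ and a rule producing [g] before the LOC suffix would wrongly predict alternation here too.
The underlying segment must be /g/; voiced obstruents become voiceless word-finally, yielding [k] there.

/g/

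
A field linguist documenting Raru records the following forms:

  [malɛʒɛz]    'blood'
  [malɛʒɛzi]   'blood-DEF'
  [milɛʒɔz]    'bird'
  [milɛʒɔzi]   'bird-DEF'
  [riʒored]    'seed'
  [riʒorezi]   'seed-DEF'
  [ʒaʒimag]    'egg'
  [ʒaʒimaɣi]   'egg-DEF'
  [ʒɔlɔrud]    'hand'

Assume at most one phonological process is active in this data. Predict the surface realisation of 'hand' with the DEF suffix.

[ʒɔlɔruzi]

The root 'seed' surfaces as [riʒored] and [riʒorezi], with a stem-final [d] ~ [z] alternation.
If /z/ were underlying and a rule turned it into [d] in isolation, 'blood' would also alternate; but it has [z] in both [malɛʒɛz] and [malɛʒɛzi].
So /d/ is underlying, and a rule of intervocalic spirantization — voiced stops become fricatives between vowels — gives [z].
The one attested form of 'hand', [ʒɔlɔrud], shows underlying /ʒɔlɔrud/. Applying the same rule between vowels gives [ʒɔlɔruzi].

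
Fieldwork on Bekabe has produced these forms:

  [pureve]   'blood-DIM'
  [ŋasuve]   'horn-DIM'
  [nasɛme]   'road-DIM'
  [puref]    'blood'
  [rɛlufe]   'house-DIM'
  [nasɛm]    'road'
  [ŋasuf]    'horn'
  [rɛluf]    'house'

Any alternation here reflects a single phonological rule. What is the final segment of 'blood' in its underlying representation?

/v/

The stem for 'blood' ends in [f] in [puref] but [v] in [pureve].
The stem 'house' ([rɛluf], [rɛlufe]) shows [f] unchanged in both environments, so [f] cannot be basic with [v] derived before the DIM suffix.
The alternation reflects word-final obstruent devoicing: voiced obstruents become voiceless word-finally. /v/ is underlying.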